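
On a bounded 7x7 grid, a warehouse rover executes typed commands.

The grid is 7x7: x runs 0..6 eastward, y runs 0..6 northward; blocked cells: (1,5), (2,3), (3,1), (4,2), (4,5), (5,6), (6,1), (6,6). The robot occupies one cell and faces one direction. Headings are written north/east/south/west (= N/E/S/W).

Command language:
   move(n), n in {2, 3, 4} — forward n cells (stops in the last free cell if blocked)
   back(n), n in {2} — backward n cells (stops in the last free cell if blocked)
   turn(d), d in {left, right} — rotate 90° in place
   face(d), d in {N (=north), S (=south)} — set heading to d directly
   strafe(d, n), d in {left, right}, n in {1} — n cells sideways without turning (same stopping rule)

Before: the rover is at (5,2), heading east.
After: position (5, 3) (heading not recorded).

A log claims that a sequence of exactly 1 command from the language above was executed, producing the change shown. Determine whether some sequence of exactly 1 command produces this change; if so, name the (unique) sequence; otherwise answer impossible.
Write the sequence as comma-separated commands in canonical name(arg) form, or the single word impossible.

begin: at (5,2), heading east
step 1 (strafe(left, 1)): at (5,3), heading east
uniquely the one of 10 1-step routes that fits.

strafe(left, 1)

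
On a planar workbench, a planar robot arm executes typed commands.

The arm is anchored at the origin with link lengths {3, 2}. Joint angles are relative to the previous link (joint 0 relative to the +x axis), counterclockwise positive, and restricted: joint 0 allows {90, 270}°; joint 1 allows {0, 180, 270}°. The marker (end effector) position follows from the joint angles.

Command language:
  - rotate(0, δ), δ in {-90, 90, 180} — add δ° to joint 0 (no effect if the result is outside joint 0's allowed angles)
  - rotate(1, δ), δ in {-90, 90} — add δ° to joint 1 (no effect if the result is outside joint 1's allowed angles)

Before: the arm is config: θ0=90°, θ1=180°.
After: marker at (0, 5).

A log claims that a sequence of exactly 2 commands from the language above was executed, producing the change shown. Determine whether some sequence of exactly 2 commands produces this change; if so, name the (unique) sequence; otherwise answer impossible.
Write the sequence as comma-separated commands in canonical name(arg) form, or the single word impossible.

rotate(1, 90), rotate(1, 90)

initial: config: θ0=90°, θ1=180°
1. rotate(1, 90) → config: θ0=90°, θ1=270°
2. rotate(1, 90) → config: θ0=90°, θ1=0°
no other 2-command option fits: unique.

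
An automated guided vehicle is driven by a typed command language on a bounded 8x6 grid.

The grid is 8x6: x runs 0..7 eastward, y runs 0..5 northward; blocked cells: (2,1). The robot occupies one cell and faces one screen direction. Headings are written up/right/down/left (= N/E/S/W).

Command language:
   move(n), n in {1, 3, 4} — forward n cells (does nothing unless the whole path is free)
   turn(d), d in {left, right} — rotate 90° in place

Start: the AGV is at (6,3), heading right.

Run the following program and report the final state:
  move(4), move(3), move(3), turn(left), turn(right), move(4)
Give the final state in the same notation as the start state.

at (6,3), heading right

begin: at (6,3), heading right
step 1 (move(4)): at (6,3), heading right
step 2 (move(3)): at (6,3), heading right
step 3 (move(3)): at (6,3), heading right
step 4 (turn(left)): at (6,3), heading up
step 5 (turn(right)): at (6,3), heading right
step 6 (move(4)): at (6,3), heading right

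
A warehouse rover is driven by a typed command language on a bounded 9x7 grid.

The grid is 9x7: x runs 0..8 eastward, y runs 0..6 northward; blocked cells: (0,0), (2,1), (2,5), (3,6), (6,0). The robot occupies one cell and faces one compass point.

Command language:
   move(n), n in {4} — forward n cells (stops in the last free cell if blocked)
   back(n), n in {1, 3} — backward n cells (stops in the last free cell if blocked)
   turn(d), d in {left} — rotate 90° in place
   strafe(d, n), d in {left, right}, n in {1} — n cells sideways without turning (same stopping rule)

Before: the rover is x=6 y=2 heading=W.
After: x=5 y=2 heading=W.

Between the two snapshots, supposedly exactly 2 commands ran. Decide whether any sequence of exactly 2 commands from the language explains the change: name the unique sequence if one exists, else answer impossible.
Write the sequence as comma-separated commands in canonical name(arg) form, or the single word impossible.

key: still facing W at the end — nothing in the sequence rotates
from: x=6 y=2 heading=W
[1] after move(4): x=2 y=2 heading=W
[2] after back(3): x=5 y=2 heading=W
no other 2-command option fits: unique.

move(4), back(3)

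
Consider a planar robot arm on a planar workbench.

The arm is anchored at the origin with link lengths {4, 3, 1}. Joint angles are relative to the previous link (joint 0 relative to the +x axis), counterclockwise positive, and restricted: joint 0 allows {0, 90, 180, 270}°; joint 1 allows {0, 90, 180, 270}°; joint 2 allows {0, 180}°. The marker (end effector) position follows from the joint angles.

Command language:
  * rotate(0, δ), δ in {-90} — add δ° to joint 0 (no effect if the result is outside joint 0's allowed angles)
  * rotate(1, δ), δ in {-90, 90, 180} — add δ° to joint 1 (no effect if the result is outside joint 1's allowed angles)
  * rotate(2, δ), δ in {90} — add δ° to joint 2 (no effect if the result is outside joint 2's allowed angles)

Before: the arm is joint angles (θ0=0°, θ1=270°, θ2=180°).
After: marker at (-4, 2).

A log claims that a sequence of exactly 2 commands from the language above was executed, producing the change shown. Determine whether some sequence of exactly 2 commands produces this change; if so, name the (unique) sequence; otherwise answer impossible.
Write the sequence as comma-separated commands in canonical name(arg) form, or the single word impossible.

rotate(0, -90), rotate(0, -90)

t0: joint angles (θ0=0°, θ1=270°, θ2=180°)
1. rotate(0, -90) → joint angles (θ0=270°, θ1=270°, θ2=180°)
2. rotate(0, -90) → joint angles (θ0=180°, θ1=270°, θ2=180°)
no rival 2-sequence matches.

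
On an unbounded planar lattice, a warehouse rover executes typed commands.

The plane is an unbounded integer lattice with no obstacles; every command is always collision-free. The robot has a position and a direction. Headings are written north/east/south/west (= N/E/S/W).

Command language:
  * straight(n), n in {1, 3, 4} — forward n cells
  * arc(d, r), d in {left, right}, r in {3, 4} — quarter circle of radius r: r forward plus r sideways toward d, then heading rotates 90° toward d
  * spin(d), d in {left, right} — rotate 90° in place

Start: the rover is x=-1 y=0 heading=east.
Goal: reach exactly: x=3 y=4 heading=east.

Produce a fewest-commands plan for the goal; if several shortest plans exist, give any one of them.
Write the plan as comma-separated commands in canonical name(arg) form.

arc(left, 4), spin(right)

begin: x=-1 y=0 heading=east
[1] after arc(left, 4): x=3 y=4 heading=north
[2] after spin(right): x=3 y=4 heading=east
no 1-step plan works, so 2 is optimal.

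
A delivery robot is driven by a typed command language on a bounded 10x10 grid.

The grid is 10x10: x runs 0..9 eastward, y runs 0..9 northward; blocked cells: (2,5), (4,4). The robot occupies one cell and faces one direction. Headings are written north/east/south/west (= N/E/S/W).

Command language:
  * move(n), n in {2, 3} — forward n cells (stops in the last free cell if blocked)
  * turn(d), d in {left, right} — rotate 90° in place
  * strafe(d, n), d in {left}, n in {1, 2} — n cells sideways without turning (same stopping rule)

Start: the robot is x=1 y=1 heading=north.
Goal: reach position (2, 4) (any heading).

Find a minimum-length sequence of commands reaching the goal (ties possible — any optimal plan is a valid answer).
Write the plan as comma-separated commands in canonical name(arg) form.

begin: x=1 y=1 heading=north
step 1 (strafe(left, 2)): x=0 y=1 heading=north
step 2 (move(3)): x=0 y=4 heading=north
step 3 (turn(right)): x=0 y=4 heading=east
step 4 (move(2)): x=2 y=4 heading=east
minimal: 4 command(s), checked below 4.

strafe(left, 2), move(3), turn(right), move(2)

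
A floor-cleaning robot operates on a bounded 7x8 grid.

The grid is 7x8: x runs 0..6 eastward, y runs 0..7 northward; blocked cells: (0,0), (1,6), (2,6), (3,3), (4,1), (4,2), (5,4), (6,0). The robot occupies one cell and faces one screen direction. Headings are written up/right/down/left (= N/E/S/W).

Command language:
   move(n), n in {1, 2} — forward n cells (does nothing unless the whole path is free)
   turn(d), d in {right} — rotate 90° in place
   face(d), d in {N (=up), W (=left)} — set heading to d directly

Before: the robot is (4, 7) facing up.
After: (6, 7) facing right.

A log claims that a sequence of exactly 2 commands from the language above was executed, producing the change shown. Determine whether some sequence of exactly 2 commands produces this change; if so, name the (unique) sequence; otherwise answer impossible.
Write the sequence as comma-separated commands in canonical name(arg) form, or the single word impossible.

key: cell and facing (now E) both changed — the 2 commands mix motion and turning
start: (4, 7) facing up
[1] after turn(right): (4, 7) facing right
[2] after move(2): (6, 7) facing right
uniquely the one of 25 2-step routes that fits.

turn(right), move(2)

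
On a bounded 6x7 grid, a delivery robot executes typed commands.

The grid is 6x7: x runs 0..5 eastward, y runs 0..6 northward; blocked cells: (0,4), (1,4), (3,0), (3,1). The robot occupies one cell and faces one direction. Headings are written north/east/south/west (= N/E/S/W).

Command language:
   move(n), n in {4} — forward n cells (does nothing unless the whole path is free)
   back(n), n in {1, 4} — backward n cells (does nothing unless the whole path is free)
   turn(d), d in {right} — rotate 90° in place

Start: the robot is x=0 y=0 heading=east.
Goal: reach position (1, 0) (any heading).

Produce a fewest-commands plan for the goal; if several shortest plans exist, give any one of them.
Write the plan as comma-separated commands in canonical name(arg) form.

turn(right), turn(right), back(1)

start: x=0 y=0 heading=east
step 1 (turn(right)): x=0 y=0 heading=south
step 2 (turn(right)): x=0 y=0 heading=west
step 3 (back(1)): x=1 y=0 heading=west
minimal: 3 command(s), checked below 3.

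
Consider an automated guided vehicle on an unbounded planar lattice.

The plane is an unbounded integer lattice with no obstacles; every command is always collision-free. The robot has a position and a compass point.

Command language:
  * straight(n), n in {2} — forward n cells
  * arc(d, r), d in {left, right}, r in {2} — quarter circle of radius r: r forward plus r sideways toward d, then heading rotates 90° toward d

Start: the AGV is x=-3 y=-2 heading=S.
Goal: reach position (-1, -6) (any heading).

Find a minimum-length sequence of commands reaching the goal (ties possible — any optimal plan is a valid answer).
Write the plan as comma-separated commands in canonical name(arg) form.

straight(2), arc(left, 2)

initial: x=-3 y=-2 heading=S
step 1 (straight(2)): x=-3 y=-4 heading=S
step 2 (arc(left, 2)): x=-1 y=-6 heading=E
nothing shorter than 2 reaches the goal.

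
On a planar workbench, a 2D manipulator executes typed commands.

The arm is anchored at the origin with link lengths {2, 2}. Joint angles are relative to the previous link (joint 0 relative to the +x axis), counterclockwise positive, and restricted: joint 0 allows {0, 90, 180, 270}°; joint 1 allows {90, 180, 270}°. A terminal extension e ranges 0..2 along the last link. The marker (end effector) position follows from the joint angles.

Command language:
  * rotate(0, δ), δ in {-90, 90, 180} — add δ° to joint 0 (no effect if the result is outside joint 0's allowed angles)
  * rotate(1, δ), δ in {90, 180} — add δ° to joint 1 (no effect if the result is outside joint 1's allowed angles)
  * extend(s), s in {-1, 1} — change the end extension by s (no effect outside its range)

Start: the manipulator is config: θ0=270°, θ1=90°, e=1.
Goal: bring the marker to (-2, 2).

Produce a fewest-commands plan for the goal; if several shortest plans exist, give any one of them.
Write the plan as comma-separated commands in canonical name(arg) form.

t0: config: θ0=270°, θ1=90°, e=1
[1] after rotate(0, 180): config: θ0=90°, θ1=90°, e=1
[2] after extend(-1): config: θ0=90°, θ1=90°, e=0
nothing shorter than 2 reaches the goal.

rotate(0, 180), extend(-1)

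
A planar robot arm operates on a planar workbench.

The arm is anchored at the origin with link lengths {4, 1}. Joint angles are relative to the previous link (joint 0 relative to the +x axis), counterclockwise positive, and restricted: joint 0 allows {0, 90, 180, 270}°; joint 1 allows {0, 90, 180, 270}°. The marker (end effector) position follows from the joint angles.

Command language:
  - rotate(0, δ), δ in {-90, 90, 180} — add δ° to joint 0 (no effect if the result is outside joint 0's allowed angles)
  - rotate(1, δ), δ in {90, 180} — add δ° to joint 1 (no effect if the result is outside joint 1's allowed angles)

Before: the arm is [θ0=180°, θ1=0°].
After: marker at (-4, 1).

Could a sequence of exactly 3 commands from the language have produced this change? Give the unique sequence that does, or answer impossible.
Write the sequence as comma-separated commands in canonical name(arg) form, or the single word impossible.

rotate(1, 90), rotate(1, 90), rotate(1, 90)

from: [θ0=180°, θ1=0°]
step 1 (rotate(1, 90)): [θ0=180°, θ1=90°]
step 2 (rotate(1, 90)): [θ0=180°, θ1=180°]
step 3 (rotate(1, 90)): [θ0=180°, θ1=270°]
uniquely the one of 125 3-step routes that fits.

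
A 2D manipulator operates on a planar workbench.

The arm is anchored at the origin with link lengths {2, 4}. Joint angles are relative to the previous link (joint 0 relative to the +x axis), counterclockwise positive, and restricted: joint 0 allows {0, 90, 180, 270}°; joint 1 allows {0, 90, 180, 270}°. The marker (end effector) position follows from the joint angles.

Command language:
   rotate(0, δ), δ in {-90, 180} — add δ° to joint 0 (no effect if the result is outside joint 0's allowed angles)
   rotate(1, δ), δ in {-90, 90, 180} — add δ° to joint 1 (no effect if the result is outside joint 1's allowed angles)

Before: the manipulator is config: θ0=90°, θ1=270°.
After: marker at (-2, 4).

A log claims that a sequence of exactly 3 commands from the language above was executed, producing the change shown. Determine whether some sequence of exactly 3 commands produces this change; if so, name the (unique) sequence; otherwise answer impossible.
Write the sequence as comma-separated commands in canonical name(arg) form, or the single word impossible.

rotate(0, -90), rotate(0, -90), rotate(0, -90)

start: config: θ0=90°, θ1=270°
t=1 rotate(0, -90) ⇒ config: θ0=0°, θ1=270°
t=2 rotate(0, -90) ⇒ config: θ0=270°, θ1=270°
t=3 rotate(0, -90) ⇒ config: θ0=180°, θ1=270°
no rival 3-sequence matches.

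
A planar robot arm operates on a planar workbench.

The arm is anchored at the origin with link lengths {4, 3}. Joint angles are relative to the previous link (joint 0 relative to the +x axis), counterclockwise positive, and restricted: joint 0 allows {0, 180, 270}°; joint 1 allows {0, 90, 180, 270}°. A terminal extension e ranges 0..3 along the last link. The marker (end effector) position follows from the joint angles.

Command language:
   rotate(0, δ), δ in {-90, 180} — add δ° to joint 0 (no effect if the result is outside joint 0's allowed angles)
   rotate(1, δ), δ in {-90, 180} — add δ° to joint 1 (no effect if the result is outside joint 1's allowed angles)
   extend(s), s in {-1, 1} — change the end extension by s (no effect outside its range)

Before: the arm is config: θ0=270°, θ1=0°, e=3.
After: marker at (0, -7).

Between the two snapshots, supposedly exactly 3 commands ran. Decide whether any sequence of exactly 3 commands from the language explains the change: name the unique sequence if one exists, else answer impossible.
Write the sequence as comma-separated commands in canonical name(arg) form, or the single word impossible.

extend(-1), extend(-1), extend(-1)

t0: config: θ0=270°, θ1=0°, e=3
t=1 extend(-1) ⇒ config: θ0=270°, θ1=0°, e=2
t=2 extend(-1) ⇒ config: θ0=270°, θ1=0°, e=1
t=3 extend(-1) ⇒ config: θ0=270°, θ1=0°, e=0
no other 3-command option fits: unique.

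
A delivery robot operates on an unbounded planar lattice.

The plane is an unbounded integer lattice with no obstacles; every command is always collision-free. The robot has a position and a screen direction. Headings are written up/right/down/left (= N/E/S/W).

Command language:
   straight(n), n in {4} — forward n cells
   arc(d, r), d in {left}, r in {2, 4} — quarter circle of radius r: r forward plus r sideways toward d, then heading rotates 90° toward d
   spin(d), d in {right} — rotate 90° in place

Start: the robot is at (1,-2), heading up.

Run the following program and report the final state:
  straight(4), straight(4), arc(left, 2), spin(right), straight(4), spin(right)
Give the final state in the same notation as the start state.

at (-1,12), heading right

t0: at (1,-2), heading up
1. straight(4) → at (1,2), heading up
2. straight(4) → at (1,6), heading up
3. arc(left, 2) → at (-1,8), heading left
4. spin(right) → at (-1,8), heading up
5. straight(4) → at (-1,12), heading up
6. spin(right) → at (-1,12), heading right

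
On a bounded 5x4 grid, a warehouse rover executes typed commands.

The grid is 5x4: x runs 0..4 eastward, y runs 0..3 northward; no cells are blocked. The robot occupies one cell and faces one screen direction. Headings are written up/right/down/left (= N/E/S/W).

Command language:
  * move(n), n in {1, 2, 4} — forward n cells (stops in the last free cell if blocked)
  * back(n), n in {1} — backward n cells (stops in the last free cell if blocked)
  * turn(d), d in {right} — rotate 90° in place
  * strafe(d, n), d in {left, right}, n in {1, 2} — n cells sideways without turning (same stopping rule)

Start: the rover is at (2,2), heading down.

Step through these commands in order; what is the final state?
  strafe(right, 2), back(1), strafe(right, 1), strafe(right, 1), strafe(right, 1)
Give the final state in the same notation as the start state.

initial: at (2,2), heading down
[1] after strafe(right, 2): at (0,2), heading down
[2] after back(1): at (0,3), heading down
[3] after strafe(right, 1): at (0,3), heading down
[4] after strafe(right, 1): at (0,3), heading down
[5] after strafe(right, 1): at (0,3), heading down

at (0,3), heading down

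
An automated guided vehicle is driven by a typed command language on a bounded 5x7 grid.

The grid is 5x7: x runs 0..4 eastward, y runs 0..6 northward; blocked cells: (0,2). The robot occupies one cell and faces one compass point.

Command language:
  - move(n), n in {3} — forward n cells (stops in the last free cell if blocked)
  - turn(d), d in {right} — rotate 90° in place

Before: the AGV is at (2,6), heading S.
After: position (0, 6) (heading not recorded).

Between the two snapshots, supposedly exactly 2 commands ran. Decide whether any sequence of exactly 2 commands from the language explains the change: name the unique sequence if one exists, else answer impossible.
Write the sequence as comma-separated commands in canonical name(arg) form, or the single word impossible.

turn(right), move(3)

key: running move(3) before turn(right) would end elsewhere — order is forced
initial: at (2,6), heading S
step 1 (turn(right)): at (2,6), heading W
step 2 (move(3)): at (0,6), heading W
uniquely the one of 4 2-step routes that fits.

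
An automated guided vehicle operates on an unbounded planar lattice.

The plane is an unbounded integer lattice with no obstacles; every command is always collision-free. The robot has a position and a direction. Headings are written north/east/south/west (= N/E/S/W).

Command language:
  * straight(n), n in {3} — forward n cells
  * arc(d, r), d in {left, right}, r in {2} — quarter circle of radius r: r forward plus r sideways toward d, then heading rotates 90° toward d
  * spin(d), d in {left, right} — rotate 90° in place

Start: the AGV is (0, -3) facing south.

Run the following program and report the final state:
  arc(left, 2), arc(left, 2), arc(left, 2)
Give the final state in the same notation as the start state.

(2, -1) facing west

t0: (0, -3) facing south
[1] after arc(left, 2): (2, -5) facing east
[2] after arc(left, 2): (4, -3) facing north
[3] after arc(left, 2): (2, -1) facing west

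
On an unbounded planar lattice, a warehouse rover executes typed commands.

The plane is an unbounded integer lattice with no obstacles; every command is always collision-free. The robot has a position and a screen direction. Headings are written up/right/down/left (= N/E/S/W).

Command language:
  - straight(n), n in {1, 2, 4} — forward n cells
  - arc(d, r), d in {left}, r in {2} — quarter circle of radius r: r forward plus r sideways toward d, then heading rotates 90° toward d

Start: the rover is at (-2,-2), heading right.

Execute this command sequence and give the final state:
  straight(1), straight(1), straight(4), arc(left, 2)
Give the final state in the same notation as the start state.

at (6,0), heading up

initial: at (-2,-2), heading right
t=1 straight(1) ⇒ at (-1,-2), heading right
t=2 straight(1) ⇒ at (0,-2), heading right
t=3 straight(4) ⇒ at (4,-2), heading right
t=4 arc(left, 2) ⇒ at (6,0), heading up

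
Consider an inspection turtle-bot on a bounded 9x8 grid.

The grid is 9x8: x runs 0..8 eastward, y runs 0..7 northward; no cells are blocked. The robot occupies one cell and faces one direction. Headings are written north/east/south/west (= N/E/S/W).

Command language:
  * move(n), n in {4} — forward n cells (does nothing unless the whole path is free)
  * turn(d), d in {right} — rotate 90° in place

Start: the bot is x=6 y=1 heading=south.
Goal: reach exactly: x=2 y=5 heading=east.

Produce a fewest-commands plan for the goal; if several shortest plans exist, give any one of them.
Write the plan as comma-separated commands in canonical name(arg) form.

start: x=6 y=1 heading=south
[1] after turn(right): x=6 y=1 heading=west
[2] after move(4): x=2 y=1 heading=west
[3] after turn(right): x=2 y=1 heading=north
[4] after move(4): x=2 y=5 heading=north
[5] after turn(right): x=2 y=5 heading=east
shorter routes all fall short; 5 is best.

turn(right), move(4), turn(right), move(4), turn(right)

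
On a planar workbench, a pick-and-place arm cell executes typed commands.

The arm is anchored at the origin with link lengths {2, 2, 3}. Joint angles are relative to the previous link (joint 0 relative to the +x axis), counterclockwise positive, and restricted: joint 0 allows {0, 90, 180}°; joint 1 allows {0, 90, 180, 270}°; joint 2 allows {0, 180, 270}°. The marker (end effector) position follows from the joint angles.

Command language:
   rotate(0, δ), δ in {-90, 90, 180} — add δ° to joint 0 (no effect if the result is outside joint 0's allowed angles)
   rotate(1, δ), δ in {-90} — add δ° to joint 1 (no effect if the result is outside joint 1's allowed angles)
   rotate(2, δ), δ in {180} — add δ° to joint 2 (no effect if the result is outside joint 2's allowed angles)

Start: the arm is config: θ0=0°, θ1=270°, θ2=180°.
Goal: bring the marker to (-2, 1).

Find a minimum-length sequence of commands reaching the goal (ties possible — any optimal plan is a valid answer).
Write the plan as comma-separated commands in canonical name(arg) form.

rotate(0, 180), rotate(1, -90), rotate(1, -90)

begin: config: θ0=0°, θ1=270°, θ2=180°
[1] after rotate(0, 180): config: θ0=180°, θ1=270°, θ2=180°
[2] after rotate(1, -90): config: θ0=180°, θ1=180°, θ2=180°
[3] after rotate(1, -90): config: θ0=180°, θ1=90°, θ2=180°
minimal: 3 command(s), checked below 3.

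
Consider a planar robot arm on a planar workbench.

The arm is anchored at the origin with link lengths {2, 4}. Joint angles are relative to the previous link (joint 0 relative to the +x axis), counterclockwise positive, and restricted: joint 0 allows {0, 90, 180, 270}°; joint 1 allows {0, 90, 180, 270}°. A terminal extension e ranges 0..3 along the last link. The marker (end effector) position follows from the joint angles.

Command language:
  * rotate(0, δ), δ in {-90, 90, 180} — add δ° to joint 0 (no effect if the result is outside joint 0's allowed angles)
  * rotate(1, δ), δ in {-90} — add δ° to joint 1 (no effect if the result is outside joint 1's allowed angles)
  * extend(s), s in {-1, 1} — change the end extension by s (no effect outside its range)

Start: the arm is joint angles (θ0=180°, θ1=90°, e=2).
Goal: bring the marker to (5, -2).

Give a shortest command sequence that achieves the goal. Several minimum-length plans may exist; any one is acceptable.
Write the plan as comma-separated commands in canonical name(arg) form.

begin: joint angles (θ0=180°, θ1=90°, e=2)
t=1 extend(-1) ⇒ joint angles (θ0=180°, θ1=90°, e=1)
t=2 rotate(0, 90) ⇒ joint angles (θ0=270°, θ1=90°, e=1)
minimal: 2 command(s), checked below 2.

extend(-1), rotate(0, 90)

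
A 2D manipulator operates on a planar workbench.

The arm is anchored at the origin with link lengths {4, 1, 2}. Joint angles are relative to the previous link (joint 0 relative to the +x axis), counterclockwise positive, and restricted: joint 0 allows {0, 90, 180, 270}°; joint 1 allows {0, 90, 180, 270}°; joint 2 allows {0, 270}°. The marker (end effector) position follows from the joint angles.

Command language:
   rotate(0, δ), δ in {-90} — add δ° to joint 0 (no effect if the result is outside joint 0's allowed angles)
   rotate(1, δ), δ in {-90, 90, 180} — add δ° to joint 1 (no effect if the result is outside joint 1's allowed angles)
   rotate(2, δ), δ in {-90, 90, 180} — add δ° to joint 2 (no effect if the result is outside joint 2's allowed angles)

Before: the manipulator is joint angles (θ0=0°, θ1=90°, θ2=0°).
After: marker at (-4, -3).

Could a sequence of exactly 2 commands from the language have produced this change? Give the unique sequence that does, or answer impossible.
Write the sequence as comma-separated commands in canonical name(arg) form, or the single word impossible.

from: joint angles (θ0=0°, θ1=90°, θ2=0°)
t=1 rotate(0, -90) ⇒ joint angles (θ0=270°, θ1=90°, θ2=0°)
t=2 rotate(0, -90) ⇒ joint angles (θ0=180°, θ1=90°, θ2=0°)
uniquely the one of 49 2-step routes that fits.

rotate(0, -90), rotate(0, -90)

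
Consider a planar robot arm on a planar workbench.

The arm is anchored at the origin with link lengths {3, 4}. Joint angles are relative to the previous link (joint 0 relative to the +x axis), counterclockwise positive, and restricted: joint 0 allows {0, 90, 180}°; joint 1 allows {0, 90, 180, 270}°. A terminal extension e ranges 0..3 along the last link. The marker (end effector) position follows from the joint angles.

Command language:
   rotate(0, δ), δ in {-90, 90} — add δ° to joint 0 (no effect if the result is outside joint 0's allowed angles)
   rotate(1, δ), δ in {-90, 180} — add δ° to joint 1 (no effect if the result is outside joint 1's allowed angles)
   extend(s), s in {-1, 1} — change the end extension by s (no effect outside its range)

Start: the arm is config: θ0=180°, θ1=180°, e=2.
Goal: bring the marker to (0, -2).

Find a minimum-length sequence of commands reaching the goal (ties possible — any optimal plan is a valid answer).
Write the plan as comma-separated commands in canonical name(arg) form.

rotate(0, -90), extend(-1)

from: config: θ0=180°, θ1=180°, e=2
step 1 (rotate(0, -90)): config: θ0=90°, θ1=180°, e=2
step 2 (extend(-1)): config: θ0=90°, θ1=180°, e=1
shorter routes all fall short; 2 is best.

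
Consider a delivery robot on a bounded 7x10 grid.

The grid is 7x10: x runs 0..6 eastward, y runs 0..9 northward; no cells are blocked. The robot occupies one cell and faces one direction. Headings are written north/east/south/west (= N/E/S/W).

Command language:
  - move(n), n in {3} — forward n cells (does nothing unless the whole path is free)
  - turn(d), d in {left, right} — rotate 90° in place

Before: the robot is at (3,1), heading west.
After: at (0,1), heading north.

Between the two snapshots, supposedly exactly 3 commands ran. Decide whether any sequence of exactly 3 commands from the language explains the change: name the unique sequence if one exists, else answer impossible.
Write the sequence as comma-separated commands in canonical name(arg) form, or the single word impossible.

move(3), move(3), turn(right)

key: running turn(right) before move(3) would end elsewhere — order is forced
from: at (3,1), heading west
t=1 move(3) ⇒ at (0,1), heading west
t=2 move(3) ⇒ at (0,1), heading west
t=3 turn(right) ⇒ at (0,1), heading north
uniquely the one of 27 3-step routes that fits.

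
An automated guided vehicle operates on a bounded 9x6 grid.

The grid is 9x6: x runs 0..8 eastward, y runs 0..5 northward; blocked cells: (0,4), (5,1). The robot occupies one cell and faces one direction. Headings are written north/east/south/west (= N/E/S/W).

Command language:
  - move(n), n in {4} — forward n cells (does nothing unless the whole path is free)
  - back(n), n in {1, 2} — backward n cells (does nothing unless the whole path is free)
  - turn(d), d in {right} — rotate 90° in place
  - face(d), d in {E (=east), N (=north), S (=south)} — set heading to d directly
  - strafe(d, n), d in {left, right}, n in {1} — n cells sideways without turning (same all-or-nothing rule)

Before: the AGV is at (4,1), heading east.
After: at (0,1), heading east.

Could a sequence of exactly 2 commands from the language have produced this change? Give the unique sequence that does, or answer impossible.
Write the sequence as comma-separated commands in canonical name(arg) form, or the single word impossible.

back(2), back(2)

key: still facing E at the end — nothing in the sequence rotates
start: at (4,1), heading east
t=1 back(2) ⇒ at (2,1), heading east
t=2 back(2) ⇒ at (0,1), heading east
uniquely the one of 81 2-step routes that fits.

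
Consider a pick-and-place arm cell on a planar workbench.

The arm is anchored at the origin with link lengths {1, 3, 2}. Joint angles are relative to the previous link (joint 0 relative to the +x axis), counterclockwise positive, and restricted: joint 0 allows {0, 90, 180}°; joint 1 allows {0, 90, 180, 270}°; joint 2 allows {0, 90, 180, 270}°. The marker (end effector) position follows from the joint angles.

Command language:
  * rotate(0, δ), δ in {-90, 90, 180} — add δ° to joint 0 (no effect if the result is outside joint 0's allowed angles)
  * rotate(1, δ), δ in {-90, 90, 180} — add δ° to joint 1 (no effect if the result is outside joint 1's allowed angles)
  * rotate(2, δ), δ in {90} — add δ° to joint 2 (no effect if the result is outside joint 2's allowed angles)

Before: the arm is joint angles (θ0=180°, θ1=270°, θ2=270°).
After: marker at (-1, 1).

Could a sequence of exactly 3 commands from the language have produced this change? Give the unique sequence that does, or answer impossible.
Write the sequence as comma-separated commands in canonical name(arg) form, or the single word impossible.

t0: joint angles (θ0=180°, θ1=270°, θ2=270°)
[1] after rotate(2, 90): joint angles (θ0=180°, θ1=270°, θ2=0°)
[2] after rotate(2, 90): joint angles (θ0=180°, θ1=270°, θ2=90°)
[3] after rotate(2, 90): joint angles (θ0=180°, θ1=270°, θ2=180°)
no other 3-command option fits: unique.

rotate(2, 90), rotate(2, 90), rotate(2, 90)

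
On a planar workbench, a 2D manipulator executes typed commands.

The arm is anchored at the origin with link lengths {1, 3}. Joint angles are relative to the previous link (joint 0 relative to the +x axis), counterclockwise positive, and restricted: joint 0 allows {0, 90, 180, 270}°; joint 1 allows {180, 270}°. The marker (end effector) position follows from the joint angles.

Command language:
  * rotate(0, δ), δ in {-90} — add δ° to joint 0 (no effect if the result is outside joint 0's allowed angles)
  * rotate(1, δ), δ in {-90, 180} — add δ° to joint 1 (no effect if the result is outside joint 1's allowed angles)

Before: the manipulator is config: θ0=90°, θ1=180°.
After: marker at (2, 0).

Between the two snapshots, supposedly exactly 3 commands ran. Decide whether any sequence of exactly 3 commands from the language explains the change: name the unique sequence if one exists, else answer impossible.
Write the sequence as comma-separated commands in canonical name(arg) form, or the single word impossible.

rotate(0, -90), rotate(0, -90), rotate(0, -90)

t0: config: θ0=90°, θ1=180°
1. rotate(0, -90) → config: θ0=0°, θ1=180°
2. rotate(0, -90) → config: θ0=270°, θ1=180°
3. rotate(0, -90) → config: θ0=180°, θ1=180°
uniquely the one of 27 3-step routes that fits.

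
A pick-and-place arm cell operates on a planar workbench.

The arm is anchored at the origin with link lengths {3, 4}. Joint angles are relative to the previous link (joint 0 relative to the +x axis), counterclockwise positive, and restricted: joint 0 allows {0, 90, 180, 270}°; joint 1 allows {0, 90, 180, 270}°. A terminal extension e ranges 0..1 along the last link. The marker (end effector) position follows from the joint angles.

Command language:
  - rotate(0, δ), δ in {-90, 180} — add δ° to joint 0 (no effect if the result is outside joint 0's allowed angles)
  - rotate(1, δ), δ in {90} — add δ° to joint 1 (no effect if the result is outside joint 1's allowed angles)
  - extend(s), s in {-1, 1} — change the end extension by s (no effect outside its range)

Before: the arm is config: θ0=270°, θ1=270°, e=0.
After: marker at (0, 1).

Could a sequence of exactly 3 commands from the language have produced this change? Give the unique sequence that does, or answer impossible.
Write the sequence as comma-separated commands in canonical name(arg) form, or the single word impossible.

start: config: θ0=270°, θ1=270°, e=0
t=1 rotate(1, 90) ⇒ config: θ0=270°, θ1=0°, e=0
t=2 rotate(1, 90) ⇒ config: θ0=270°, θ1=90°, e=0
t=3 rotate(1, 90) ⇒ config: θ0=270°, θ1=180°, e=0
all 125 alternatives checked — unique.

rotate(1, 90), rotate(1, 90), rotate(1, 90)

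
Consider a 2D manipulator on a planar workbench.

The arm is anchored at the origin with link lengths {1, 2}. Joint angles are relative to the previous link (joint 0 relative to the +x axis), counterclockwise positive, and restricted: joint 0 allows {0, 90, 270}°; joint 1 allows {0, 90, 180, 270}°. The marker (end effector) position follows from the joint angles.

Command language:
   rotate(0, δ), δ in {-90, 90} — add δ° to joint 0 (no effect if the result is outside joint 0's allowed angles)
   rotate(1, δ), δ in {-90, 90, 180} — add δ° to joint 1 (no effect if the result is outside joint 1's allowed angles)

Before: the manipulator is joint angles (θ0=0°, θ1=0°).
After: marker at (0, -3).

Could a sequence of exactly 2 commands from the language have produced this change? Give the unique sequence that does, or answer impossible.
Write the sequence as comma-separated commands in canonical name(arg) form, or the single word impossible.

rotate(0, -90), rotate(0, -90)

begin: joint angles (θ0=0°, θ1=0°)
1. rotate(0, -90) → joint angles (θ0=270°, θ1=0°)
2. rotate(0, -90) → joint angles (θ0=270°, θ1=0°)
uniquely the one of 25 2-step routes that fits.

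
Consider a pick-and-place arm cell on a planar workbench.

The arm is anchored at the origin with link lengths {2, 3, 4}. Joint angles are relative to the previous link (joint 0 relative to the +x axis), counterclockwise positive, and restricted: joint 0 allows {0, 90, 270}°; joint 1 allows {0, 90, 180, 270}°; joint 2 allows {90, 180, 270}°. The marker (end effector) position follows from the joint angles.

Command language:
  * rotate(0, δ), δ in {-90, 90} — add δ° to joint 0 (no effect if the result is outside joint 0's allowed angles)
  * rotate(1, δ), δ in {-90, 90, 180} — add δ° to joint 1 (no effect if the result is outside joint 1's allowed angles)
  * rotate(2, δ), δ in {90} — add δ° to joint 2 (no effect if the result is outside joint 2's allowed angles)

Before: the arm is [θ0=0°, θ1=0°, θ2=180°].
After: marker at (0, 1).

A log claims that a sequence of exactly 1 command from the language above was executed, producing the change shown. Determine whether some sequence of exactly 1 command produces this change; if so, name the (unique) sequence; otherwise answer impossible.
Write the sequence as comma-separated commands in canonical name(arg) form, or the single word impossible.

rotate(0, 90)

start: [θ0=0°, θ1=0°, θ2=180°]
t=1 rotate(0, 90) ⇒ [θ0=90°, θ1=0°, θ2=180°]
uniquely the one of 6 1-step routes that fits.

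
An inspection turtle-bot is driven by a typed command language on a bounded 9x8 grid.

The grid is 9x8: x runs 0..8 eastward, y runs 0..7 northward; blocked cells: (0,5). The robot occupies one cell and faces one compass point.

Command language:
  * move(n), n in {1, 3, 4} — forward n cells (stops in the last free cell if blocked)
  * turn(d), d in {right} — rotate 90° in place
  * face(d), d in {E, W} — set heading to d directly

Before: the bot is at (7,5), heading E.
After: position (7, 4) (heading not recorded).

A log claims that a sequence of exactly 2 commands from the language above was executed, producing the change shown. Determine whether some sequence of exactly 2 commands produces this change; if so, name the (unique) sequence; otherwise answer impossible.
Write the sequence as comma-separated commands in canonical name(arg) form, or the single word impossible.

key: running move(1) before turn(right) would end elsewhere — order is forced
from: at (7,5), heading E
[1] after turn(right): at (7,5), heading S
[2] after move(1): at (7,4), heading S
uniquely the one of 36 2-step routes that fits.

turn(right), move(1)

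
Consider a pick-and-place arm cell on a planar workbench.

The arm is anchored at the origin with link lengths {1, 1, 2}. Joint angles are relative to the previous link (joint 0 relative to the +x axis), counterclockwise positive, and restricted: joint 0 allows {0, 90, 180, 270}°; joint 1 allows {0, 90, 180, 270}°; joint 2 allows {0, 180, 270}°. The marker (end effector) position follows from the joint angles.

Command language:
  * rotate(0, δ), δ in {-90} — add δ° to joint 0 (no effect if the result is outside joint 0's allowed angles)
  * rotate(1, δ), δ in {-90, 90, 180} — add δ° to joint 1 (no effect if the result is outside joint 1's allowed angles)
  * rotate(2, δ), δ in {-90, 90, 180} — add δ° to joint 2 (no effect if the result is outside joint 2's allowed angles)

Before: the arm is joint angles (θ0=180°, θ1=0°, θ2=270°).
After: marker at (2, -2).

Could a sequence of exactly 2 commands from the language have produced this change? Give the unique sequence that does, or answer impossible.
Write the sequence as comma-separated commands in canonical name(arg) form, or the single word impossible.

rotate(0, -90), rotate(0, -90)

t0: joint angles (θ0=180°, θ1=0°, θ2=270°)
t=1 rotate(0, -90) ⇒ joint angles (θ0=90°, θ1=0°, θ2=270°)
t=2 rotate(0, -90) ⇒ joint angles (θ0=0°, θ1=0°, θ2=270°)
no rival 2-sequence matches.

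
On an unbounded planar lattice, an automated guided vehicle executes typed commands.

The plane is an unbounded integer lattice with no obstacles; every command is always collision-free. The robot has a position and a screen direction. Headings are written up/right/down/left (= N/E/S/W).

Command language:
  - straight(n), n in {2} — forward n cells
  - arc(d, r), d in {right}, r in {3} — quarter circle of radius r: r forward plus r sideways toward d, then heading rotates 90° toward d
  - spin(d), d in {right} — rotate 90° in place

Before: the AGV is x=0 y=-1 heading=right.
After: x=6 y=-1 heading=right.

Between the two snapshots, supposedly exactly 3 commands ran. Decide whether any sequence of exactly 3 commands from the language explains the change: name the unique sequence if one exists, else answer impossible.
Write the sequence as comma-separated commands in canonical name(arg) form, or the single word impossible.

key: still facing E at the end — nothing in the sequence rotates
t0: x=0 y=-1 heading=right
t=1 straight(2) ⇒ x=2 y=-1 heading=right
t=2 straight(2) ⇒ x=4 y=-1 heading=right
t=3 straight(2) ⇒ x=6 y=-1 heading=right
no other 3-command option fits: unique.

straight(2), straight(2), straight(2)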